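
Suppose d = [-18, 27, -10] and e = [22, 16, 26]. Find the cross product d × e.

(862, 248, -882)

i: 27·26 - (-10)·16 = 702 - (-160) = 862
j: (-10)·22 - (-18)·26 = -220 - (-468) = 248
k: (-18)·16 - 27·22 = -288 - 594 = -882
d × e = (862, 248, -882)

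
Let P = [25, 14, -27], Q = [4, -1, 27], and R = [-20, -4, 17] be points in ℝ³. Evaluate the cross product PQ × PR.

(312, -1506, -297)

PQ = (-21, -15, 54)
PR = (-45, -18, 44)
i: (-15)·44 - 54·(-18) = -660 - (-972) = 312
j: 54·(-45) - (-21)·44 = -2430 - (-924) = -1506
k: (-21)·(-18) - (-15)·(-45) = 378 - 675 = -297
PQ × PR = (312, -1506, -297)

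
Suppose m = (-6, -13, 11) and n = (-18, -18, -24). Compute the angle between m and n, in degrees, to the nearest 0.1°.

m · n = (-6)·(-18) + (-13)·(-18) + 11·(-24) = 108 + 234 - 264 = 78
|m|² = 36 + 169 + 121 = 326,  |m| = √326 ≈ 18.055470
|n|² = 324 + 324 + 576 = 1224,  |n| = √1224 ≈ 34.985711
cos θ = 78 / (18.055470 · 34.985711) ≈ 0.12348
θ = arccos(0.12348) ≈ 82.9°

82.9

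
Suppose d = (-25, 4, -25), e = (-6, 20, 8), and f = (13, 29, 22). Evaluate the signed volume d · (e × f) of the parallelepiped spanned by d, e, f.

e × f:
i: 20·22 - 8·29 = 440 - 232 = 208
j: 8·13 - (-6)·22 = 104 - (-132) = 236
k: (-6)·29 - 20·13 = -174 - 260 = -434
e × f = (208, 236, -434)
d · (e × f) = (-25)·208 + 4·236 + (-25)·(-434) = -5200 + 944 + 10850 = 6594

6594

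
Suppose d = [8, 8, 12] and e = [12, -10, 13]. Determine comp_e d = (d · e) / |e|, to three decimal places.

d · e = 8·12 + 8·(-10) + 12·13 = 96 - 80 + 156 = 172
|e| = √(144 + 100 + 169) = √413 ≈ 20.3224
comp_e d = 172 / √413 ≈ 8.464

8.464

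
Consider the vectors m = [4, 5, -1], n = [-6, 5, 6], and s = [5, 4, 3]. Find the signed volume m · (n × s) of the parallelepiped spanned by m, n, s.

n × s:
i: 5·3 - 6·4 = 15 - 24 = -9
j: 6·5 - (-6)·3 = 30 - (-18) = 48
k: (-6)·4 - 5·5 = -24 - 25 = -49
n × s = (-9, 48, -49)
m · (n × s) = 4·(-9) + 5·48 + (-1)·(-49) = -36 + 240 + 49 = 253

253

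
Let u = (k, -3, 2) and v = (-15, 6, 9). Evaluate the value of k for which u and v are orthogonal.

0

u · v = k·(-15) + (-3)·6 + 2·9 = 0 - 15k
Set equal to 0: -15k = 0, so k = 0.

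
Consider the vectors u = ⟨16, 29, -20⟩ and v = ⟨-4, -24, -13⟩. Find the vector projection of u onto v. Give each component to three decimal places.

u · v = 16·(-4) + 29·(-24) + (-20)·(-13) = -64 - 696 + 260 = -500
|v|² = 16 + 576 + 169 = 761
proj_v u = (-500/761) · (-4, -24, -13) ≈ (2.628, 15.769, 8.541)

(2.628, 15.769, 8.541)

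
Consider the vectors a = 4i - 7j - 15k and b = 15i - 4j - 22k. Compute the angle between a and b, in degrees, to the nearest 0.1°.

24.3

a · b = 4·15 + (-7)·(-4) + (-15)·(-22) = 60 + 28 + 330 = 418
|a|² = 16 + 49 + 225 = 290,  |a| = √290 ≈ 17.029386
|b|² = 225 + 16 + 484 = 725,  |b| = √725 ≈ 26.925824
cos θ = 418 / (17.029386 · 26.925824) ≈ 0.91161
θ = arccos(0.91161) ≈ 24.3°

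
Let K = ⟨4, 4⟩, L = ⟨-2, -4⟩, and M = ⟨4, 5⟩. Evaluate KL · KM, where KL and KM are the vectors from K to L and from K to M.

-8

KL = L − K = (-6, -8)
KM = M − K = (0, 1)
KL · KM = (-6)·0 + (-8)·1 = 0 - 8 = -8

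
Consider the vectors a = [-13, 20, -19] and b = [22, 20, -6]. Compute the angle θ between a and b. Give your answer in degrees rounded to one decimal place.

a · b = (-13)·22 + 20·20 + (-19)·(-6) = -286 + 400 + 114 = 228
|a|² = 169 + 400 + 361 = 930,  |a| = √930 ≈ 30.495901
|b|² = 484 + 400 + 36 = 920,  |b| = √920 ≈ 30.331502
cos θ = 228 / (30.495901 · 30.331502) ≈ 0.24649
θ = arccos(0.24649) ≈ 75.7°

75.7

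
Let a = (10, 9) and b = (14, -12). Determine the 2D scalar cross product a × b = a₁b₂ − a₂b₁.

-246

10·(-12) - 9·14 = -120 - 126 = -246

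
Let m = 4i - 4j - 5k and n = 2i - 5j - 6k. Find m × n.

(-1, 14, -12)

i: (-4)·(-6) - (-5)·(-5) = 24 - 25 = -1
j: (-5)·2 - 4·(-6) = -10 - (-24) = 14
k: 4·(-5) - (-4)·2 = -20 - (-8) = -12
m × n = (-1, 14, -12)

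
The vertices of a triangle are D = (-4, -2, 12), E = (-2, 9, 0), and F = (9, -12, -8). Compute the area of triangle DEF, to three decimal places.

197.247

DE = (2, 11, -12),  DF = (13, -10, -20)
i: 11·(-20) - (-12)·(-10) = -220 - 120 = -340
j: (-12)·13 - 2·(-20) = -156 - (-40) = -116
k: 2·(-10) - 11·13 = -20 - 143 = -163
DE × DF = (-340, -116, -163)
|DE × DF| = √155625 ≈ 394.4933
area = ½ · 394.4933 ≈ 197.247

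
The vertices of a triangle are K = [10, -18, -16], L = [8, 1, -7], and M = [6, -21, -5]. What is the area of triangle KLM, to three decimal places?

KL = (-2, 19, 9),  KM = (-4, -3, 11)
i: 19·11 - 9·(-3) = 209 - (-27) = 236
j: 9·(-4) - (-2)·11 = -36 - (-22) = -14
k: (-2)·(-3) - 19·(-4) = 6 - (-76) = 82
KL × KM = (236, -14, 82)
|KL × KM| = √62616 ≈ 250.2319
area = ½ · 250.2319 ≈ 125.116

125.116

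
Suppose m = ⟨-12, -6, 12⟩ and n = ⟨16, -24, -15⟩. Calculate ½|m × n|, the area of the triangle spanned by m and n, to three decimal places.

269.483

i: (-6)·(-15) - 12·(-24) = 90 - (-288) = 378
j: 12·16 - (-12)·(-15) = 192 - 180 = 12
k: (-12)·(-24) - (-6)·16 = 288 - (-96) = 384
m × n = (378, 12, 384)
|m × n| = √(378² + 12² + 384²) = √290484 ≈ 538.9657
area = ½ · 538.9657 ≈ 269.483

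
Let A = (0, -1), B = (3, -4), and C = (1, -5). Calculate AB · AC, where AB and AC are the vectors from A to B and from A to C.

AB = B − A = (3, -3)
AC = C − A = (1, -4)
AB · AC = 3·1 + (-3)·(-4) = 3 + 12 = 15

15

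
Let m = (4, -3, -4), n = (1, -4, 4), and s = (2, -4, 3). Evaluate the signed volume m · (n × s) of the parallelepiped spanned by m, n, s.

n × s:
i: (-4)·3 - 4·(-4) = -12 - (-16) = 4
j: 4·2 - 1·3 = 8 - 3 = 5
k: 1·(-4) - (-4)·2 = -4 - (-8) = 4
n × s = (4, 5, 4)
m · (n × s) = 4·4 + (-3)·5 + (-4)·4 = 16 - 15 - 16 = -15

-15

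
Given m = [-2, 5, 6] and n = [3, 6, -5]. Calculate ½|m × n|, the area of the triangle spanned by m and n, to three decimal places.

i: 5·(-5) - 6·6 = -25 - 36 = -61
j: 6·3 - (-2)·(-5) = 18 - 10 = 8
k: (-2)·6 - 5·3 = -12 - 15 = -27
m × n = (-61, 8, -27)
|m × n| = √((-61)² + 8² + (-27)²) = √4514 ≈ 67.1863
area = ½ · 67.1863 ≈ 33.593

33.593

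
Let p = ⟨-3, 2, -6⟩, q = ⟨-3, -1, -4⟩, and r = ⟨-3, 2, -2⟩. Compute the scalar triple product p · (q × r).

36

q × r:
i: (-1)·(-2) - (-4)·2 = 2 - (-8) = 10
j: (-4)·(-3) - (-3)·(-2) = 12 - 6 = 6
k: (-3)·2 - (-1)·(-3) = -6 - 3 = -9
q × r = (10, 6, -9)
p · (q × r) = (-3)·10 + 2·6 + (-6)·(-9) = -30 + 12 + 54 = 36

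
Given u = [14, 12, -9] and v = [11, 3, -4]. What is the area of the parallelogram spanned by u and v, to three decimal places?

i: 12·(-4) - (-9)·3 = -48 - (-27) = -21
j: (-9)·11 - 14·(-4) = -99 - (-56) = -43
k: 14·3 - 12·11 = 42 - 132 = -90
u × v = (-21, -43, -90)
|u × v| = √((-21)² + (-43)² + (-90)²) = √10390 ≈ 101.9313

101.931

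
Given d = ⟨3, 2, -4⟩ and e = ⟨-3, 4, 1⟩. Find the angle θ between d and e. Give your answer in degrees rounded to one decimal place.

100.5

d · e = 3·(-3) + 2·4 + (-4)·1 = -9 + 8 - 4 = -5
|d|² = 9 + 4 + 16 = 29,  |d| = √29 ≈ 5.385165
|e|² = 9 + 16 + 1 = 26,  |e| = √26 ≈ 5.099020
cos θ = -5 / (5.385165 · 5.099020) ≈ -0.18209
θ = arccos(-0.18209) ≈ 100.5°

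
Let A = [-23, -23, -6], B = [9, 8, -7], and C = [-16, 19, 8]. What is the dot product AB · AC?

AB = B − A = (32, 31, -1)
AC = C − A = (7, 42, 14)
AB · AC = 32·7 + 31·42 + (-1)·14 = 224 + 1302 - 14 = 1512

1512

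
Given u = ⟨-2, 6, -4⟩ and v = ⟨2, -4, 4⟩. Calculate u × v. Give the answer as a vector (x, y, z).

(8, 0, -4)

i: 6·4 - (-4)·(-4) = 24 - 16 = 8
j: (-4)·2 - (-2)·4 = -8 - (-8) = 0
k: (-2)·(-4) - 6·2 = 8 - 12 = -4
u × v = (8, 0, -4)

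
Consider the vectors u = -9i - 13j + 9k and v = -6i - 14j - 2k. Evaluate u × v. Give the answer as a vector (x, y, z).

(152, -72, 48)

i: (-13)·(-2) - 9·(-14) = 26 - (-126) = 152
j: 9·(-6) - (-9)·(-2) = -54 - 18 = -72
k: (-9)·(-14) - (-13)·(-6) = 126 - 78 = 48
u × v = (152, -72, 48)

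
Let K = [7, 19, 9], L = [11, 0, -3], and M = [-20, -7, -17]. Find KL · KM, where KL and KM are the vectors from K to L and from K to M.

KL = L − K = (4, -19, -12)
KM = M − K = (-27, -26, -26)
KL · KM = 4·(-27) + (-19)·(-26) + (-12)·(-26) = -108 + 494 + 312 = 698

698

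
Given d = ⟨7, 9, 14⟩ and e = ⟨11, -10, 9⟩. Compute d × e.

i: 9·9 - 14·(-10) = 81 - (-140) = 221
j: 14·11 - 7·9 = 154 - 63 = 91
k: 7·(-10) - 9·11 = -70 - 99 = -169
d × e = (221, 91, -169)

(221, 91, -169)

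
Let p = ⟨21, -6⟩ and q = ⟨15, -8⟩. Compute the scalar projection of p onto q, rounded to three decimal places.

21.353

p · q = 21·15 + (-6)·(-8) = 315 + 48 = 363
|q| = √(225 + 64) = √289 ≈ 17.0000
comp_q p = 363 / √289 ≈ 21.353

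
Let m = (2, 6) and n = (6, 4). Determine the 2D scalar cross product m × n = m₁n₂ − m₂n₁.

2·4 - 6·6 = 8 - 36 = -28

-28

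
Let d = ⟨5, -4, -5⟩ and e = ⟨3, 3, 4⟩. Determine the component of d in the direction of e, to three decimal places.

-2.915

d · e = 5·3 + (-4)·3 + (-5)·4 = 15 - 12 - 20 = -17
|e| = √(9 + 9 + 16) = √34 ≈ 5.8310
comp_e d = -17 / √34 ≈ -2.915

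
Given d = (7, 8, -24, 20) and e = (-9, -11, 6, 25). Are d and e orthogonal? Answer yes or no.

d · e = 7·(-9) + 8·(-11) + (-24)·6 + 20·25 = -63 - 88 - 144 + 500 = 205
Nonzero, so the vectors are not orthogonal.

no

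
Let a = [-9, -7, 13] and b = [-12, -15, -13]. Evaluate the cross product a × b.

(286, -273, 51)

i: (-7)·(-13) - 13·(-15) = 91 - (-195) = 286
j: 13·(-12) - (-9)·(-13) = -156 - 117 = -273
k: (-9)·(-15) - (-7)·(-12) = 135 - 84 = 51
a × b = (286, -273, 51)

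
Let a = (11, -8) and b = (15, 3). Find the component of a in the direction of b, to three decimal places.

a · b = 11·15 + (-8)·3 = 165 - 24 = 141
|b| = √(225 + 9) = √234 ≈ 15.2971
comp_b a = 141 / √234 ≈ 9.217

9.217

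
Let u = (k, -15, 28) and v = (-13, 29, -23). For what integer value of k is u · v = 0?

-83

u · v = k·(-13) + (-15)·29 + 28·(-23) = -1079 - 13k
Set equal to 0: -13k = 1079, so k = -83.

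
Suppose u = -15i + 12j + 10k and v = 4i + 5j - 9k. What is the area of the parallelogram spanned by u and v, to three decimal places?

i: 12·(-9) - 10·5 = -108 - 50 = -158
j: 10·4 - (-15)·(-9) = 40 - 135 = -95
k: (-15)·5 - 12·4 = -75 - 48 = -123
u × v = (-158, -95, -123)
|u × v| = √((-158)² + (-95)² + (-123)²) = √49118 ≈ 221.6258

221.626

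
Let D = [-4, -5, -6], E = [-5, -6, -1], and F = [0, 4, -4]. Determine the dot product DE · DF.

DE = E − D = (-1, -1, 5)
DF = F − D = (4, 9, 2)
DE · DF = (-1)·4 + (-1)·9 + 5·2 = -4 - 9 + 10 = -3

-3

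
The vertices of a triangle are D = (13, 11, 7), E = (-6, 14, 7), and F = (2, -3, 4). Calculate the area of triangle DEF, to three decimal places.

152.259

DE = (-19, 3, 0),  DF = (-11, -14, -3)
i: 3·(-3) - 0·(-14) = -9 - 0 = -9
j: 0·(-11) - (-19)·(-3) = 0 - 57 = -57
k: (-19)·(-14) - 3·(-11) = 266 - (-33) = 299
DE × DF = (-9, -57, 299)
|DE × DF| = √92731 ≈ 304.5177
area = ½ · 304.5177 ≈ 152.259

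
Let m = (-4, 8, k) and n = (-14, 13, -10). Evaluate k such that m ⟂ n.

m · n = (-4)·(-14) + 8·13 + k·(-10) = 160 - 10k
Set equal to 0: -10k = -160, so k = 16.

16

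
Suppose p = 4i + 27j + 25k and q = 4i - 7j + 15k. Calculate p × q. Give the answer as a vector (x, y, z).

(580, 40, -136)

i: 27·15 - 25·(-7) = 405 - (-175) = 580
j: 25·4 - 4·15 = 100 - 60 = 40
k: 4·(-7) - 27·4 = -28 - 108 = -136
p × q = (580, 40, -136)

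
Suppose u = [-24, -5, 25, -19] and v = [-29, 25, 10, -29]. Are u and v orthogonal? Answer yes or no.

u · v = (-24)·(-29) + (-5)·25 + 25·10 + (-19)·(-29) = 696 - 125 + 250 + 551 = 1372
Nonzero, so the vectors are not orthogonal.

no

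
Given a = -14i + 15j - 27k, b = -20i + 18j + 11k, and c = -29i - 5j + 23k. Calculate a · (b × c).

b × c:
i: 18·23 - 11·(-5) = 414 - (-55) = 469
j: 11·(-29) - (-20)·23 = -319 - (-460) = 141
k: (-20)·(-5) - 18·(-29) = 100 - (-522) = 622
b × c = (469, 141, 622)
a · (b × c) = (-14)·469 + 15·141 + (-27)·622 = -6566 + 2115 - 16794 = -21245

-21245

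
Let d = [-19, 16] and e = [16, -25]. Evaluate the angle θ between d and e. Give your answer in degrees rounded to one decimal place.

d · e = (-19)·16 + 16·(-25) = -304 - 400 = -704
|d|² = 361 + 256 = 617,  |d| = √617 ≈ 24.839485
|e|² = 256 + 625 = 881,  |e| = √881 ≈ 29.681644
cos θ = -704 / (24.839485 · 29.681644) ≈ -0.95487
θ = arccos(-0.95487) ≈ 162.7°

162.7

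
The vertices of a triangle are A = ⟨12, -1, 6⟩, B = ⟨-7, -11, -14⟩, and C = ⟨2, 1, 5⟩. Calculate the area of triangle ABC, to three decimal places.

116.517

AB = (-19, -10, -20),  AC = (-10, 2, -1)
i: (-10)·(-1) - (-20)·2 = 10 - (-40) = 50
j: (-20)·(-10) - (-19)·(-1) = 200 - 19 = 181
k: (-19)·2 - (-10)·(-10) = -38 - 100 = -138
AB × AC = (50, 181, -138)
|AB × AC| = √54305 ≈ 233.0343
area = ½ · 233.0343 ≈ 116.517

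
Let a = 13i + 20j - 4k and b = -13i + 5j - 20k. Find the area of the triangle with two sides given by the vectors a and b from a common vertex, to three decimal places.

294.690

i: 20·(-20) - (-4)·5 = -400 - (-20) = -380
j: (-4)·(-13) - 13·(-20) = 52 - (-260) = 312
k: 13·5 - 20·(-13) = 65 - (-260) = 325
a × b = (-380, 312, 325)
|a × b| = √((-380)² + 312² + 325²) = √347369 ≈ 589.3802
area = ½ · 589.3802 ≈ 294.690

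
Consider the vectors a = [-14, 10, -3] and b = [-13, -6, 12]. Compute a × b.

i: 10·12 - (-3)·(-6) = 120 - 18 = 102
j: (-3)·(-13) - (-14)·12 = 39 - (-168) = 207
k: (-14)·(-6) - 10·(-13) = 84 - (-130) = 214
a × b = (102, 207, 214)

(102, 207, 214)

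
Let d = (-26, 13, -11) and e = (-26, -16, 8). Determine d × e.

i: 13·8 - (-11)·(-16) = 104 - 176 = -72
j: (-11)·(-26) - (-26)·8 = 286 - (-208) = 494
k: (-26)·(-16) - 13·(-26) = 416 - (-338) = 754
d × e = (-72, 494, 754)

(-72, 494, 754)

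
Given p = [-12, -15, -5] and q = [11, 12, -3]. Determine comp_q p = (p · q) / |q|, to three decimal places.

p · q = (-12)·11 + (-15)·12 + (-5)·(-3) = -132 - 180 + 15 = -297
|q| = √(121 + 144 + 9) = √274 ≈ 16.5529
comp_q p = -297 / √274 ≈ -17.942

-17.942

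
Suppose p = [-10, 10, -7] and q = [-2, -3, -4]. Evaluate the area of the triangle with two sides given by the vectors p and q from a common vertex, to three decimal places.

i: 10·(-4) - (-7)·(-3) = -40 - 21 = -61
j: (-7)·(-2) - (-10)·(-4) = 14 - 40 = -26
k: (-10)·(-3) - 10·(-2) = 30 - (-20) = 50
p × q = (-61, -26, 50)
|p × q| = √((-61)² + (-26)² + 50²) = √6897 ≈ 83.0482
area = ½ · 83.0482 ≈ 41.524

41.524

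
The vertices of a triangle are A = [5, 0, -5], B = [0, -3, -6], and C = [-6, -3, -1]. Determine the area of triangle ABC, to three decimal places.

19.429

AB = (-5, -3, -1),  AC = (-11, -3, 4)
i: (-3)·4 - (-1)·(-3) = -12 - 3 = -15
j: (-1)·(-11) - (-5)·4 = 11 - (-20) = 31
k: (-5)·(-3) - (-3)·(-11) = 15 - 33 = -18
AB × AC = (-15, 31, -18)
|AB × AC| = √1510 ≈ 38.8587
area = ½ · 38.8587 ≈ 19.429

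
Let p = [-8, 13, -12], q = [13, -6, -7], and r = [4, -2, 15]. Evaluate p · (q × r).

-2043

q × r:
i: (-6)·15 - (-7)·(-2) = -90 - 14 = -104
j: (-7)·4 - 13·15 = -28 - 195 = -223
k: 13·(-2) - (-6)·4 = -26 - (-24) = -2
q × r = (-104, -223, -2)
p · (q × r) = (-8)·(-104) + 13·(-223) + (-12)·(-2) = 832 - 2899 + 24 = -2043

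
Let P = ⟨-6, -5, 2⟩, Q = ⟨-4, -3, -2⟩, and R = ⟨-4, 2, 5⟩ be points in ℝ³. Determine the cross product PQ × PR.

PQ = (2, 2, -4)
PR = (2, 7, 3)
i: 2·3 - (-4)·7 = 6 - (-28) = 34
j: (-4)·2 - 2·3 = -8 - 6 = -14
k: 2·7 - 2·2 = 14 - 4 = 10
PQ × PR = (34, -14, 10)

(34, -14, 10)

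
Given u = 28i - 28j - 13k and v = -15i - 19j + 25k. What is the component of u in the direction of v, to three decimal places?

-6.121

u · v = 28·(-15) + (-28)·(-19) + (-13)·25 = -420 + 532 - 325 = -213
|v| = √(225 + 361 + 625) = √1211 ≈ 34.7994
comp_v u = -213 / √1211 ≈ -6.121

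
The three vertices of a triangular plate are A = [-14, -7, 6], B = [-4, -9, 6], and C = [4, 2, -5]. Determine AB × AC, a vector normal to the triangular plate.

(22, 110, 126)

AB = (10, -2, 0)
AC = (18, 9, -11)
i: (-2)·(-11) - 0·9 = 22 - 0 = 22
j: 0·18 - 10·(-11) = 0 - (-110) = 110
k: 10·9 - (-2)·18 = 90 - (-36) = 126
AB × AC = (22, 110, 126)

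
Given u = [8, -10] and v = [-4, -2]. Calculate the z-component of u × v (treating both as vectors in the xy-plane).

8·(-2) - (-10)·(-4) = -16 - 40 = -56

-56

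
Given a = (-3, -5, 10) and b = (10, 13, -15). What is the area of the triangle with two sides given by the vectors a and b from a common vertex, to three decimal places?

i: (-5)·(-15) - 10·13 = 75 - 130 = -55
j: 10·10 - (-3)·(-15) = 100 - 45 = 55
k: (-3)·13 - (-5)·10 = -39 - (-50) = 11
a × b = (-55, 55, 11)
|a × b| = √((-55)² + 55² + 11²) = √6171 ≈ 78.5557
area = ½ · 78.5557 ≈ 39.278

39.278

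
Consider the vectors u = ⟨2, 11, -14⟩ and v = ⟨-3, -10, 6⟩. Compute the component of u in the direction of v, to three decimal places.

-16.609

u · v = 2·(-3) + 11·(-10) + (-14)·6 = -6 - 110 - 84 = -200
|v| = √(9 + 100 + 36) = √145 ≈ 12.0416
comp_v u = -200 / √145 ≈ -16.609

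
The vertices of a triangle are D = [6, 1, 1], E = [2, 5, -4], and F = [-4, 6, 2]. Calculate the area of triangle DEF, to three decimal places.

32.237

DE = (-4, 4, -5),  DF = (-10, 5, 1)
i: 4·1 - (-5)·5 = 4 - (-25) = 29
j: (-5)·(-10) - (-4)·1 = 50 - (-4) = 54
k: (-4)·5 - 4·(-10) = -20 - (-40) = 20
DE × DF = (29, 54, 20)
|DE × DF| = √4157 ≈ 64.4748
area = ½ · 64.4748 ≈ 32.237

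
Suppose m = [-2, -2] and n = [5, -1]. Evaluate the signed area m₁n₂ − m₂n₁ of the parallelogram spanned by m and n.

12

(-2)·(-1) - (-2)·5 = 2 - (-10) = 12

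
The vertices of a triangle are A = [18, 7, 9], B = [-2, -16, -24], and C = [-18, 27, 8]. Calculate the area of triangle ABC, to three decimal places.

913.605

AB = (-20, -23, -33),  AC = (-36, 20, -1)
i: (-23)·(-1) - (-33)·20 = 23 - (-660) = 683
j: (-33)·(-36) - (-20)·(-1) = 1188 - 20 = 1168
k: (-20)·20 - (-23)·(-36) = -400 - 828 = -1228
AB × AC = (683, 1168, -1228)
|AB × AC| = √3338697 ≈ 1827.2102
area = ½ · 1827.2102 ≈ 913.605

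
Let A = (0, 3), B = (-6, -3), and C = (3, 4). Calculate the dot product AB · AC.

AB = B − A = (-6, -6)
AC = C − A = (3, 1)
AB · AC = (-6)·3 + (-6)·1 = -18 - 6 = -24

-24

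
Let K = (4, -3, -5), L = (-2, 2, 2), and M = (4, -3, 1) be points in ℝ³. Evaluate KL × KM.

KL = (-6, 5, 7)
KM = (0, 0, 6)
i: 5·6 - 7·0 = 30 - 0 = 30
j: 7·0 - (-6)·6 = 0 - (-36) = 36
k: (-6)·0 - 5·0 = 0 - 0 = 0
KL × KM = (30, 36, 0)

(30, 36, 0)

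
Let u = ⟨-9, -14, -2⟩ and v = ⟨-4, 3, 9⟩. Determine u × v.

(-120, 89, -83)

i: (-14)·9 - (-2)·3 = -126 - (-6) = -120
j: (-2)·(-4) - (-9)·9 = 8 - (-81) = 89
k: (-9)·3 - (-14)·(-4) = -27 - 56 = -83
u × v = (-120, 89, -83)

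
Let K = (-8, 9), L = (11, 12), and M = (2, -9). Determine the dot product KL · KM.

136

KL = L − K = (19, 3)
KM = M − K = (10, -18)
KL · KM = 19·10 + 3·(-18) = 190 - 54 = 136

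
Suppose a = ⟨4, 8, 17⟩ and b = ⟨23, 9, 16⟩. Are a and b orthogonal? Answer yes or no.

no

a · b = 4·23 + 8·9 + 17·16 = 92 + 72 + 272 = 436
Nonzero, so the vectors are not orthogonal.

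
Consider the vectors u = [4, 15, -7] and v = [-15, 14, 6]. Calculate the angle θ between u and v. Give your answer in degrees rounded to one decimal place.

72.7

u · v = 4·(-15) + 15·14 + (-7)·6 = -60 + 210 - 42 = 108
|u|² = 16 + 225 + 49 = 290,  |u| = √290 ≈ 17.029386
|v|² = 225 + 196 + 36 = 457,  |v| = √457 ≈ 21.377558
cos θ = 108 / (17.029386 · 21.377558) ≈ 0.29667
θ = arccos(0.29667) ≈ 72.7°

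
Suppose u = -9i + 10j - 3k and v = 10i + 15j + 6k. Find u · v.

42

u · v = (-9)·10 + 10·15 + (-3)·6 = -90 + 150 - 18 = 42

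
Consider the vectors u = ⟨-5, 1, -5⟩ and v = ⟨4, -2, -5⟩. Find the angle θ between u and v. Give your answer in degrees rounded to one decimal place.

86.4

u · v = (-5)·4 + 1·(-2) + (-5)·(-5) = -20 - 2 + 25 = 3
|u|² = 25 + 1 + 25 = 51,  |u| = √51 ≈ 7.141428
|v|² = 16 + 4 + 25 = 45,  |v| = √45 ≈ 6.708204
cos θ = 3 / (7.141428 · 6.708204) ≈ 0.06262
θ = arccos(0.06262) ≈ 86.4°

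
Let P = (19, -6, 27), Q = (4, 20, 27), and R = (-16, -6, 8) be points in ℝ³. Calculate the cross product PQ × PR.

(-494, -285, 910)

PQ = (-15, 26, 0)
PR = (-35, 0, -19)
i: 26·(-19) - 0·0 = -494 - 0 = -494
j: 0·(-35) - (-15)·(-19) = 0 - 285 = -285
k: (-15)·0 - 26·(-35) = 0 - (-910) = 910
PQ × PR = (-494, -285, 910)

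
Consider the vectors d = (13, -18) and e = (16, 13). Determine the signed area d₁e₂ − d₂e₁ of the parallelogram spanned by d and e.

457

13·13 - (-18)·16 = 169 - (-288) = 457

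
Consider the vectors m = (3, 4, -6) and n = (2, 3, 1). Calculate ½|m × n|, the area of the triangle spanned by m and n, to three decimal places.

13.323

i: 4·1 - (-6)·3 = 4 - (-18) = 22
j: (-6)·2 - 3·1 = -12 - 3 = -15
k: 3·3 - 4·2 = 9 - 8 = 1
m × n = (22, -15, 1)
|m × n| = √(22² + (-15)² + 1²) = √710 ≈ 26.6458
area = ½ · 26.6458 ≈ 13.323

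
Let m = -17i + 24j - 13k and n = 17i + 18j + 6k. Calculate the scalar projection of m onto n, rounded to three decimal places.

2.551

m · n = (-17)·17 + 24·18 + (-13)·6 = -289 + 432 - 78 = 65
|n| = √(289 + 324 + 36) = √649 ≈ 25.4755
comp_n m = 65 / √649 ≈ 2.551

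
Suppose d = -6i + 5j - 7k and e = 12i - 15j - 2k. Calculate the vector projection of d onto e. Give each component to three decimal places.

d · e = (-6)·12 + 5·(-15) + (-7)·(-2) = -72 - 75 + 14 = -133
|e|² = 144 + 225 + 4 = 373
proj_e d = (-133/373) · (12, -15, -2) ≈ (-4.279, 5.349, 0.713)

(-4.279, 5.349, 0.713)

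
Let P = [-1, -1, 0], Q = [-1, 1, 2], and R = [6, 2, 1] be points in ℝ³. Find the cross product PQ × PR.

(-4, 14, -14)

PQ = (0, 2, 2)
PR = (7, 3, 1)
i: 2·1 - 2·3 = 2 - 6 = -4
j: 2·7 - 0·1 = 14 - 0 = 14
k: 0·3 - 2·7 = 0 - 14 = -14
PQ × PR = (-4, 14, -14)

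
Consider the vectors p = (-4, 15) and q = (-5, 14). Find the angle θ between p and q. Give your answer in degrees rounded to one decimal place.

4.7

p · q = (-4)·(-5) + 15·14 = 20 + 210 = 230
|p|² = 16 + 225 = 241,  |p| = √241 ≈ 15.524175
|q|² = 25 + 196 = 221,  |q| = √221 ≈ 14.866069
cos θ = 230 / (15.524175 · 14.866069) ≈ 0.99661
θ = arccos(0.99661) ≈ 4.7°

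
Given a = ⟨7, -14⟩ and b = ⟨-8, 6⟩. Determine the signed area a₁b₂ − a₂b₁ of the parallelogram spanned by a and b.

7·6 - (-14)·(-8) = 42 - 112 = -70

-70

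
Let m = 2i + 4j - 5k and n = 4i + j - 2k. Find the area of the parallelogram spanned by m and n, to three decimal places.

21.471

i: 4·(-2) - (-5)·1 = -8 - (-5) = -3
j: (-5)·4 - 2·(-2) = -20 - (-4) = -16
k: 2·1 - 4·4 = 2 - 16 = -14
m × n = (-3, -16, -14)
|m × n| = √((-3)² + (-16)² + (-14)²) = √461 ≈ 21.4709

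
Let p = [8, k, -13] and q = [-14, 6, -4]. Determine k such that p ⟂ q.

p · q = 8·(-14) + k·6 + (-13)·(-4) = -60 + 6k
Set equal to 0: 6k = 60, so k = 10.

10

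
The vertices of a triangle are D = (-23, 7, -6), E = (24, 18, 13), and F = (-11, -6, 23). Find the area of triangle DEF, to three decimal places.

734.954

DE = (47, 11, 19),  DF = (12, -13, 29)
i: 11·29 - 19·(-13) = 319 - (-247) = 566
j: 19·12 - 47·29 = 228 - 1363 = -1135
k: 47·(-13) - 11·12 = -611 - 132 = -743
DE × DF = (566, -1135, -743)
|DE × DF| = √2160630 ≈ 1469.9082
area = ½ · 1469.9082 ≈ 734.954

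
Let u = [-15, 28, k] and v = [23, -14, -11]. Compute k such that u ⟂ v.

-67

u · v = (-15)·23 + 28·(-14) + k·(-11) = -737 - 11k
Set equal to 0: -11k = 737, so k = -67.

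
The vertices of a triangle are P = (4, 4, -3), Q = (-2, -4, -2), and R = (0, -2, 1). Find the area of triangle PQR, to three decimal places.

PQ = (-6, -8, 1),  PR = (-4, -6, 4)
i: (-8)·4 - 1·(-6) = -32 - (-6) = -26
j: 1·(-4) - (-6)·4 = -4 - (-24) = 20
k: (-6)·(-6) - (-8)·(-4) = 36 - 32 = 4
PQ × PR = (-26, 20, 4)
|PQ × PR| = √1092 ≈ 33.0454
area = ½ · 33.0454 ≈ 16.523

16.523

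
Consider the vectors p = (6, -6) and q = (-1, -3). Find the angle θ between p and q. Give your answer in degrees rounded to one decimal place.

63.4

p · q = 6·(-1) + (-6)·(-3) = -6 + 18 = 12
|p|² = 36 + 36 = 72,  |p| = √72 ≈ 8.485281
|q|² = 1 + 9 = 10,  |q| = √10 ≈ 3.162278
cos θ = 12 / (8.485281 · 3.162278) ≈ 0.44721
θ = arccos(0.44721) ≈ 63.4°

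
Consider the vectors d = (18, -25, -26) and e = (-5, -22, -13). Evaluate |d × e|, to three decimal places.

i: (-25)·(-13) - (-26)·(-22) = 325 - 572 = -247
j: (-26)·(-5) - 18·(-13) = 130 - (-234) = 364
k: 18·(-22) - (-25)·(-5) = -396 - 125 = -521
d × e = (-247, 364, -521)
|d × e| = √((-247)² + 364² + (-521)²) = √464946 ≈ 681.8695

681.869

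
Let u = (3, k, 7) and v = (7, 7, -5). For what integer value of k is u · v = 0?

2

u · v = 3·7 + k·7 + 7·(-5) = -14 + 7k
Set equal to 0: 7k = 14, so k = 2.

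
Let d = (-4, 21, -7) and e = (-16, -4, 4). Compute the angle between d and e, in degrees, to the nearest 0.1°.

d · e = (-4)·(-16) + 21·(-4) + (-7)·4 = 64 - 84 - 28 = -48
|d|² = 16 + 441 + 49 = 506,  |d| = √506 ≈ 22.494444
|e|² = 256 + 16 + 16 = 288,  |e| = √288 ≈ 16.970563
cos θ = -48 / (22.494444 · 16.970563) ≈ -0.12574
θ = arccos(-0.12574) ≈ 97.2°

97.2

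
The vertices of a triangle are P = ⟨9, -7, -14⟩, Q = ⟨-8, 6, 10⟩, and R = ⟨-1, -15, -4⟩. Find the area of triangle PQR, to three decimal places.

211.743

PQ = (-17, 13, 24),  PR = (-10, -8, 10)
i: 13·10 - 24·(-8) = 130 - (-192) = 322
j: 24·(-10) - (-17)·10 = -240 - (-170) = -70
k: (-17)·(-8) - 13·(-10) = 136 - (-130) = 266
PQ × PR = (322, -70, 266)
|PQ × PR| = √179340 ≈ 423.4855
area = ½ · 423.4855 ≈ 211.743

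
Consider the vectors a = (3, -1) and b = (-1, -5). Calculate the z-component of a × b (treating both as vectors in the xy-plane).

-16

3·(-5) - (-1)·(-1) = -15 - 1 = -16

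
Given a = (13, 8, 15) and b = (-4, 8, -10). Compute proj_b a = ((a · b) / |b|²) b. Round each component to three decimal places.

(3.067, -6.133, 7.667)

a · b = 13·(-4) + 8·8 + 15·(-10) = -52 + 64 - 150 = -138
|b|² = 16 + 64 + 100 = 180
proj_b a = (-138/180) · (-4, 8, -10) ≈ (3.067, -6.133, 7.667)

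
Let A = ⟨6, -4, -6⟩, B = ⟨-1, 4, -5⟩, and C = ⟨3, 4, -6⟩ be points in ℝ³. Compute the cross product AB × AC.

AB = (-7, 8, 1)
AC = (-3, 8, 0)
i: 8·0 - 1·8 = 0 - 8 = -8
j: 1·(-3) - (-7)·0 = -3 - 0 = -3
k: (-7)·8 - 8·(-3) = -56 - (-24) = -32
AB × AC = (-8, -3, -32)

(-8, -3, -32)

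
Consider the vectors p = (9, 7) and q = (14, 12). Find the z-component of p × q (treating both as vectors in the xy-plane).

9·12 - 7·14 = 108 - 98 = 10

10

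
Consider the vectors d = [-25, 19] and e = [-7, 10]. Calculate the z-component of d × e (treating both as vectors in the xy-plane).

(-25)·10 - 19·(-7) = -250 - (-133) = -117

-117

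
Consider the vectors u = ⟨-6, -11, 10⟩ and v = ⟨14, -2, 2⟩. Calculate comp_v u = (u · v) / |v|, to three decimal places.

u · v = (-6)·14 + (-11)·(-2) + 10·2 = -84 + 22 + 20 = -42
|v| = √(196 + 4 + 4) = √204 ≈ 14.2829
comp_v u = -42 / √204 ≈ -2.941

-2.941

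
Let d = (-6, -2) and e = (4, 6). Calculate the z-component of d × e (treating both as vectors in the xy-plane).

(-6)·6 - (-2)·4 = -36 - (-8) = -28

-28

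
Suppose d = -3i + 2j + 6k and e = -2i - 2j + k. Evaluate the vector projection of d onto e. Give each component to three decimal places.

(-1.778, -1.778, 0.889)

d · e = (-3)·(-2) + 2·(-2) + 6·1 = 6 - 4 + 6 = 8
|e|² = 4 + 4 + 1 = 9
proj_e d = (8/9) · (-2, -2, 1) ≈ (-1.778, -1.778, 0.889)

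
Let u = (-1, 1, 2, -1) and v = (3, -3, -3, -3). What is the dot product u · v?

u · v = (-1)·3 + 1·(-3) + 2·(-3) + (-1)·(-3) = -3 - 3 - 6 + 3 = -9

-9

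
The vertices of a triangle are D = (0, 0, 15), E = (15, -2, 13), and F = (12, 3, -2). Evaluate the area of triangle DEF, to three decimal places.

DE = (15, -2, -2),  DF = (12, 3, -17)
i: (-2)·(-17) - (-2)·3 = 34 - (-6) = 40
j: (-2)·12 - 15·(-17) = -24 - (-255) = 231
k: 15·3 - (-2)·12 = 45 - (-24) = 69
DE × DF = (40, 231, 69)
|DE × DF| = √59722 ≈ 244.3809
area = ½ · 244.3809 ≈ 122.190

122.190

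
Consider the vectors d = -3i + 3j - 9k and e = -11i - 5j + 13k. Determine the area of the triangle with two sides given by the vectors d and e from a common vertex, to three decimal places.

73.116

i: 3·13 - (-9)·(-5) = 39 - 45 = -6
j: (-9)·(-11) - (-3)·13 = 99 - (-39) = 138
k: (-3)·(-5) - 3·(-11) = 15 - (-33) = 48
d × e = (-6, 138, 48)
|d × e| = √((-6)² + 138² + 48²) = √21384 ≈ 146.2327
area = ½ · 146.2327 ≈ 73.116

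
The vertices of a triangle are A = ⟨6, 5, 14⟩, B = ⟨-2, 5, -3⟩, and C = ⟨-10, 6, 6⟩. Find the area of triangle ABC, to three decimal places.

104.423

AB = (-8, 0, -17),  AC = (-16, 1, -8)
i: 0·(-8) - (-17)·1 = 0 - (-17) = 17
j: (-17)·(-16) - (-8)·(-8) = 272 - 64 = 208
k: (-8)·1 - 0·(-16) = -8 - 0 = -8
AB × AC = (17, 208, -8)
|AB × AC| = √43617 ≈ 208.8468
area = ½ · 208.8468 ≈ 104.423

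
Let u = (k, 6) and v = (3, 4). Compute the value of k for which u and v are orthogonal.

-8

u · v = k·3 + 6·4 = 24 + 3k
Set equal to 0: 3k = -24, so k = -8.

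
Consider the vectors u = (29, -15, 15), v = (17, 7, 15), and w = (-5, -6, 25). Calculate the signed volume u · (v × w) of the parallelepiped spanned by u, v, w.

v × w:
i: 7·25 - 15·(-6) = 175 - (-90) = 265
j: 15·(-5) - 17·25 = -75 - 425 = -500
k: 17·(-6) - 7·(-5) = -102 - (-35) = -67
v × w = (265, -500, -67)
u · (v × w) = 29·265 + (-15)·(-500) + 15·(-67) = 7685 + 7500 - 1005 = 14180

14180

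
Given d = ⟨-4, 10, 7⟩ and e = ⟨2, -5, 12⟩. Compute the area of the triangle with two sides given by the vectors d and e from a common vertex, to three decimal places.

i: 10·12 - 7·(-5) = 120 - (-35) = 155
j: 7·2 - (-4)·12 = 14 - (-48) = 62
k: (-4)·(-5) - 10·2 = 20 - 20 = 0
d × e = (155, 62, 0)
|d × e| = √(155² + 62² + 0²) = √27869 ≈ 166.9401
area = ½ · 166.9401 ≈ 83.470

83.470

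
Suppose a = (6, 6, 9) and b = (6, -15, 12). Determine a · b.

54

a · b = 6·6 + 6·(-15) + 9·12 = 36 - 90 + 108 = 54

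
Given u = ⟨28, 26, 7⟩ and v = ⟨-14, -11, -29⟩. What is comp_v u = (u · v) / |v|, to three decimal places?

-25.889

u · v = 28·(-14) + 26·(-11) + 7·(-29) = -392 - 286 - 203 = -881
|v| = √(196 + 121 + 841) = √1158 ≈ 34.0294
comp_v u = -881 / √1158 ≈ -25.889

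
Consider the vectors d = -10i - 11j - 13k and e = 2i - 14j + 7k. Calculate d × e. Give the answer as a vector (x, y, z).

i: (-11)·7 - (-13)·(-14) = -77 - 182 = -259
j: (-13)·2 - (-10)·7 = -26 - (-70) = 44
k: (-10)·(-14) - (-11)·2 = 140 - (-22) = 162
d × e = (-259, 44, 162)

(-259, 44, 162)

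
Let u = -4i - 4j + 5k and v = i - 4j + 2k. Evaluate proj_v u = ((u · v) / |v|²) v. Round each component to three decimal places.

(1.048, -4.190, 2.095)

u · v = (-4)·1 + (-4)·(-4) + 5·2 = -4 + 16 + 10 = 22
|v|² = 1 + 16 + 4 = 21
proj_v u = (22/21) · (1, -4, 2) ≈ (1.048, -4.190, 2.095)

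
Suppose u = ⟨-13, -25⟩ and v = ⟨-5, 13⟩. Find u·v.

-260

u · v = (-13)·(-5) + (-25)·13 = 65 - 325 = -260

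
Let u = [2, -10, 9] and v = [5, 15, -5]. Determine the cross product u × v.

(-85, 55, 80)

i: (-10)·(-5) - 9·15 = 50 - 135 = -85
j: 9·5 - 2·(-5) = 45 - (-10) = 55
k: 2·15 - (-10)·5 = 30 - (-50) = 80
u × v = (-85, 55, 80)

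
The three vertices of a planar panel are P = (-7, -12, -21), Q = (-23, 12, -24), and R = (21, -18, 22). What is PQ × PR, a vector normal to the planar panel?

(1014, 604, -576)

PQ = (-16, 24, -3)
PR = (28, -6, 43)
i: 24·43 - (-3)·(-6) = 1032 - 18 = 1014
j: (-3)·28 - (-16)·43 = -84 - (-688) = 604
k: (-16)·(-6) - 24·28 = 96 - 672 = -576
PQ × PR = (1014, 604, -576)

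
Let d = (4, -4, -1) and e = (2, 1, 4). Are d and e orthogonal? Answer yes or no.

yes

d · e = 4·2 + (-4)·1 + (-1)·4 = 8 - 4 - 4 = 0
Zero, so the vectors are orthogonal.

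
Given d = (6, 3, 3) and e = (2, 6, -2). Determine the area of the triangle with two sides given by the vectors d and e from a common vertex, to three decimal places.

21.213

i: 3·(-2) - 3·6 = -6 - 18 = -24
j: 3·2 - 6·(-2) = 6 - (-12) = 18
k: 6·6 - 3·2 = 36 - 6 = 30
d × e = (-24, 18, 30)
|d × e| = √((-24)² + 18² + 30²) = √1800 ≈ 42.4264
area = ½ · 42.4264 ≈ 21.213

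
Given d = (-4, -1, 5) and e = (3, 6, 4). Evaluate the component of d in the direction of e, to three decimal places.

d · e = (-4)·3 + (-1)·6 + 5·4 = -12 - 6 + 20 = 2
|e| = √(9 + 36 + 16) = √61 ≈ 7.8102
comp_e d = 2 / √61 ≈ 0.256

0.256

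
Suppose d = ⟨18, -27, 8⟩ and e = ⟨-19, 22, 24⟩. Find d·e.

d · e = 18·(-19) + (-27)·22 + 8·24 = -342 - 594 + 192 = -744

-744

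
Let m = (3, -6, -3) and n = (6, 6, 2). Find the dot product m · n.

m · n = 3·6 + (-6)·6 + (-3)·2 = 18 - 36 - 6 = -24

-24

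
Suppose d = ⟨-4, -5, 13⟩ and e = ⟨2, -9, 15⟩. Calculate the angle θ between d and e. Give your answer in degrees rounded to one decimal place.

d · e = (-4)·2 + (-5)·(-9) + 13·15 = -8 + 45 + 195 = 232
|d|² = 16 + 25 + 169 = 210,  |d| = √210 ≈ 14.491377
|e|² = 4 + 81 + 225 = 310,  |e| = √310 ≈ 17.606817
cos θ = 232 / (14.491377 · 17.606817) ≈ 0.90928
θ = arccos(0.90928) ≈ 24.6°

24.6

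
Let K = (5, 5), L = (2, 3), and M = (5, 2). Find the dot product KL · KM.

KL = L − K = (-3, -2)
KM = M − K = (0, -3)
KL · KM = (-3)·0 + (-2)·(-3) = 0 + 6 = 6

6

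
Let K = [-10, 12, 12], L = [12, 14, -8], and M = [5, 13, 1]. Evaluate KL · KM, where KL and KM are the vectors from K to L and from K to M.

552

KL = L − K = (22, 2, -20)
KM = M − K = (15, 1, -11)
KL · KM = 22·15 + 2·1 + (-20)·(-11) = 330 + 2 + 220 = 552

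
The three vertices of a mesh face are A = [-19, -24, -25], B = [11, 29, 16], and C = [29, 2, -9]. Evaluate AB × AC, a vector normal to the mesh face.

AB = (30, 53, 41)
AC = (48, 26, 16)
i: 53·16 - 41·26 = 848 - 1066 = -218
j: 41·48 - 30·16 = 1968 - 480 = 1488
k: 30·26 - 53·48 = 780 - 2544 = -1764
AB × AC = (-218, 1488, -1764)

(-218, 1488, -1764)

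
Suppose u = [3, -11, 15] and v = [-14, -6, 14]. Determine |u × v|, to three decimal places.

311.743

i: (-11)·14 - 15·(-6) = -154 - (-90) = -64
j: 15·(-14) - 3·14 = -210 - 42 = -252
k: 3·(-6) - (-11)·(-14) = -18 - 154 = -172
u × v = (-64, -252, -172)
|u × v| = √((-64)² + (-252)² + (-172)²) = √97184 ≈ 311.7435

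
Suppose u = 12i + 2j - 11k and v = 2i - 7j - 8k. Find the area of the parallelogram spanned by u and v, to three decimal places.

147.882

i: 2·(-8) - (-11)·(-7) = -16 - 77 = -93
j: (-11)·2 - 12·(-8) = -22 - (-96) = 74
k: 12·(-7) - 2·2 = -84 - 4 = -88
u × v = (-93, 74, -88)
|u × v| = √((-93)² + 74² + (-88)²) = √21869 ≈ 147.8817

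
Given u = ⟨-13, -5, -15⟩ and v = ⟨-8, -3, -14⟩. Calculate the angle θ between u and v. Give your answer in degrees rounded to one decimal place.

11.5

u · v = (-13)·(-8) + (-5)·(-3) + (-15)·(-14) = 104 + 15 + 210 = 329
|u|² = 169 + 25 + 225 = 419,  |u| = √419 ≈ 20.469489
|v|² = 64 + 9 + 196 = 269,  |v| = √269 ≈ 16.401219
cos θ = 329 / (20.469489 · 16.401219) ≈ 0.97997
θ = arccos(0.97997) ≈ 11.5°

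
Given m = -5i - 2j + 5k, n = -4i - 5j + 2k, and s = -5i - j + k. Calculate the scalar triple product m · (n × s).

n × s:
i: (-5)·1 - 2·(-1) = -5 - (-2) = -3
j: 2·(-5) - (-4)·1 = -10 - (-4) = -6
k: (-4)·(-1) - (-5)·(-5) = 4 - 25 = -21
n × s = (-3, -6, -21)
m · (n × s) = (-5)·(-3) + (-2)·(-6) + 5·(-21) = 15 + 12 - 105 = -78

-78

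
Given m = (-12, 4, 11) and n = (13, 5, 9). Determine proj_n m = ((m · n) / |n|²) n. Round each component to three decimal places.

m · n = (-12)·13 + 4·5 + 11·9 = -156 + 20 + 99 = -37
|n|² = 169 + 25 + 81 = 275
proj_n m = (-37/275) · (13, 5, 9) ≈ (-1.749, -0.673, -1.211)

(-1.749, -0.673, -1.211)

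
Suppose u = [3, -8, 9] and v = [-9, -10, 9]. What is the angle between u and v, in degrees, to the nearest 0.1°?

48.2

u · v = 3·(-9) + (-8)·(-10) + 9·9 = -27 + 80 + 81 = 134
|u|² = 9 + 64 + 81 = 154,  |u| = √154 ≈ 12.409674
|v|² = 81 + 100 + 81 = 262,  |v| = √262 ≈ 16.186414
cos θ = 134 / (12.409674 · 16.186414) ≈ 0.66710
θ = arccos(0.66710) ≈ 48.2°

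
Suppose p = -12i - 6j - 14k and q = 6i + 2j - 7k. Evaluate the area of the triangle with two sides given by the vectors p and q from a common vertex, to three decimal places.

i: (-6)·(-7) - (-14)·2 = 42 - (-28) = 70
j: (-14)·6 - (-12)·(-7) = -84 - 84 = -168
k: (-12)·2 - (-6)·6 = -24 - (-36) = 12
p × q = (70, -168, 12)
|p × q| = √(70² + (-168)² + 12²) = √33268 ≈ 182.3952
area = ½ · 182.3952 ≈ 91.198

91.198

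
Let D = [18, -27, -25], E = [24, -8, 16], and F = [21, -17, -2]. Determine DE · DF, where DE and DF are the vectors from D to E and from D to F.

DE = E − D = (6, 19, 41)
DF = F − D = (3, 10, 23)
DE · DF = 6·3 + 19·10 + 41·23 = 18 + 190 + 943 = 1151

1151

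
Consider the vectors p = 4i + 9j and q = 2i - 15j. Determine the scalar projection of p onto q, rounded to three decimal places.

-8.392

p · q = 4·2 + 9·(-15) = 8 - 135 = -127
|q| = √(4 + 225) = √229 ≈ 15.1327
comp_q p = -127 / √229 ≈ -8.392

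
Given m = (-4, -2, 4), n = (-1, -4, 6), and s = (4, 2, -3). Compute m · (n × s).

n × s:
i: (-4)·(-3) - 6·2 = 12 - 12 = 0
j: 6·4 - (-1)·(-3) = 24 - 3 = 21
k: (-1)·2 - (-4)·4 = -2 - (-16) = 14
n × s = (0, 21, 14)
m · (n × s) = (-4)·0 + (-2)·21 + 4·14 = 0 - 42 + 56 = 14

14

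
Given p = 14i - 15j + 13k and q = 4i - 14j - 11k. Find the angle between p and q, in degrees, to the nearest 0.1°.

p · q = 14·4 + (-15)·(-14) + 13·(-11) = 56 + 210 - 143 = 123
|p|² = 196 + 225 + 169 = 590,  |p| = √590 ≈ 24.289916
|q|² = 16 + 196 + 121 = 333,  |q| = √333 ≈ 18.248288
cos θ = 123 / (24.289916 · 18.248288) ≈ 0.27750
θ = arccos(0.27750) ≈ 73.9°

73.9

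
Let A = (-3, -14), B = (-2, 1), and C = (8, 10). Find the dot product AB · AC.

371

AB = B − A = (1, 15)
AC = C − A = (11, 24)
AB · AC = 1·11 + 15·24 = 11 + 360 = 371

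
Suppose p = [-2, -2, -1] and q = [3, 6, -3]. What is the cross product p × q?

i: (-2)·(-3) - (-1)·6 = 6 - (-6) = 12
j: (-1)·3 - (-2)·(-3) = -3 - 6 = -9
k: (-2)·6 - (-2)·3 = -12 - (-6) = -6
p × q = (12, -9, -6)

(12, -9, -6)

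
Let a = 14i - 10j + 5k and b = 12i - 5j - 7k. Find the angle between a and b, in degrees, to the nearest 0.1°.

a · b = 14·12 + (-10)·(-5) + 5·(-7) = 168 + 50 - 35 = 183
|a|² = 196 + 100 + 25 = 321,  |a| = √321 ≈ 17.916473
|b|² = 144 + 25 + 49 = 218,  |b| = √218 ≈ 14.764823
cos θ = 183 / (17.916473 · 14.764823) ≈ 0.69178
θ = arccos(0.69178) ≈ 46.2°

46.2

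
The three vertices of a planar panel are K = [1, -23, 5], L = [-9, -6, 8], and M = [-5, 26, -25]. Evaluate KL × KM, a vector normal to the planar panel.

(-657, -318, -388)

KL = (-10, 17, 3)
KM = (-6, 49, -30)
i: 17·(-30) - 3·49 = -510 - 147 = -657
j: 3·(-6) - (-10)·(-30) = -18 - 300 = -318
k: (-10)·49 - 17·(-6) = -490 - (-102) = -388
KL × KM = (-657, -318, -388)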